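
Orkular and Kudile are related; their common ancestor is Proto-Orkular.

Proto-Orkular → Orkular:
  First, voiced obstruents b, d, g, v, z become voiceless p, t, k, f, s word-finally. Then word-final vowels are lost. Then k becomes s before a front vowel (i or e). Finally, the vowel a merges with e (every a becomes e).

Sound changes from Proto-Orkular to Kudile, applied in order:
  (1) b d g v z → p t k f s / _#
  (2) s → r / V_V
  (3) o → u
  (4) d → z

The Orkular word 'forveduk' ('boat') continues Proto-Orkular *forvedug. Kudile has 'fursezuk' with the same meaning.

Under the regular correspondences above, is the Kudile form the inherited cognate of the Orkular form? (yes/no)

Derive the expected Kudile reflex of *forvedug:
Kudile: *forvedug
  forvedug → forveduk   [final devoicing]
  forveduk (rule 2 does not apply)
  forveduk → furveduk   [vowel merger]
  furveduk → furvezuk   [unconditioned shift]
  giving Kudile furvezuk.
The regular Kudile reflex would be 'furvezuk', but the attested form is 'fursezuk'. The correspondence is irregular, so they are not cognates (the Kudile form has a different source).

no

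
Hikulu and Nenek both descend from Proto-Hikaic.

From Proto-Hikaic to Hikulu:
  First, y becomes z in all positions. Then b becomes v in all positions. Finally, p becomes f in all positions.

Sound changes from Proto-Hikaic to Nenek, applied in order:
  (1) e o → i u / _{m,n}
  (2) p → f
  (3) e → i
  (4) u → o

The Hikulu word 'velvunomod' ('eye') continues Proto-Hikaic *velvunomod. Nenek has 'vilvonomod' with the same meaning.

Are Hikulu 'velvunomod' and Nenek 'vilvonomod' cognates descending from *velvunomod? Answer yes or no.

yes

Derive the expected Nenek reflex of *velvunomod:
Nenek: *velvunomod
  velvunomod → velvunumod   [pre-nasal raising]
  velvunumod (rule 2 does not apply)
  velvunumod → vilvunumod   [vowel merger]
  vilvunumod → vilvonomod   [vowel merger]
  giving Nenek vilvonomod.
Nenek 'vilvonomod' matches the regular reflex exactly, so the pair is cognate.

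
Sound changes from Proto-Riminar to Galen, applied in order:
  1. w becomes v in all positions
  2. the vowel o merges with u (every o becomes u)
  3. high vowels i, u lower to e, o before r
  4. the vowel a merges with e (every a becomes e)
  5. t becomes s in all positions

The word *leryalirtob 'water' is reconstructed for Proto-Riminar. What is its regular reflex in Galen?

leryelersub

Galen: *leryalirtob
  leryalirtob (rule 1 does not apply)
  leryalirtob → leryalirtub   [vowel merger]
  leryalirtub → leryalertub   [pre-rhotic lowering]
  leryalertub → leryelertub   [vowel merger]
  leryelertub → leryelersub   [unconditioned shift]
  giving Galen leryelersub.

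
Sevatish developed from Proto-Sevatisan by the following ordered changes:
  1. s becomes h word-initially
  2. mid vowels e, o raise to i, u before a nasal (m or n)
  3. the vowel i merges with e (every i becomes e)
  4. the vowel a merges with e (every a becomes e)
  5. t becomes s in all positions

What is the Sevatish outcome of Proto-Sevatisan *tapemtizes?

sepemsezes

Sevatish: start from *tapemtizes.
  rule 1: no change — tapemtizes
  rule 2 (pre-nasal raising): tapemtizes → tapimtizes
  rule 3 (vowel merger): tapimtizes → tapemtezes
  rule 4 (vowel merger): tapemtezes → tepemtezes
  rule 5 (unconditioned shift): tepemtezes → sepemsezes
  ⇒ Sevatish sepemsezes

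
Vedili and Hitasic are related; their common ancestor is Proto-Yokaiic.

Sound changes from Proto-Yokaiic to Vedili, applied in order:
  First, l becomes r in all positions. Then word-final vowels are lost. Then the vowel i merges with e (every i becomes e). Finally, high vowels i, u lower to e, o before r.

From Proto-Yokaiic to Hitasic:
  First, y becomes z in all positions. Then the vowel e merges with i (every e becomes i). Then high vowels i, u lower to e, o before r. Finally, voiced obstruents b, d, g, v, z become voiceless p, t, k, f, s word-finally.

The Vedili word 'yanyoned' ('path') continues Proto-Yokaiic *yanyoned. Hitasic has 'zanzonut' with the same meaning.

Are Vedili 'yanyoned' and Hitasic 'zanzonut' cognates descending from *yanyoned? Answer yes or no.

no

Derive the expected Hitasic reflex of *yanyoned:
Hitasic: start from *yanyoned.
  rule 1 (unconditioned shift): yanyoned → zanzoned
  rule 2 (vowel merger): zanzoned → zanzonid
  rule 3: no change — zanzonid
  rule 4 (final devoicing): zanzonid → zanzonit
  ⇒ Hitasic zanzonit
The regular Hitasic reflex would be 'zanzonit', but the attested form is 'zanzonut'. The correspondence is irregular, so they are not cognates (the Hitasic form has a different source).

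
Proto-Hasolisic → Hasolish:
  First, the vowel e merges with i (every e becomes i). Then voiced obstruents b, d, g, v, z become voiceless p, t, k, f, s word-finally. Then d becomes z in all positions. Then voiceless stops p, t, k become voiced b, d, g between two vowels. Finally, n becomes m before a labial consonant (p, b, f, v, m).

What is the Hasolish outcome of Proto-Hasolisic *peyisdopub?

Hasolish: *peyisdopub > piyisdopub > piyisdopup > piyiszopup > piyiszobup  (by vowel merger, final devoicing, unconditioned shift, intervocalic voicing)

piyiszobup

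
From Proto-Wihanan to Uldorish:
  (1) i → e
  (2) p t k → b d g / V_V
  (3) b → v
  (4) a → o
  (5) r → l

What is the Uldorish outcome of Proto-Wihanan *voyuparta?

voyuvolto

Uldorish: *voyuparta > voyubarta > voyuvarta > voyuvorto > voyuvolto  (by intervocalic voicing, unconditioned shift, vowel merger, unconditioned shift)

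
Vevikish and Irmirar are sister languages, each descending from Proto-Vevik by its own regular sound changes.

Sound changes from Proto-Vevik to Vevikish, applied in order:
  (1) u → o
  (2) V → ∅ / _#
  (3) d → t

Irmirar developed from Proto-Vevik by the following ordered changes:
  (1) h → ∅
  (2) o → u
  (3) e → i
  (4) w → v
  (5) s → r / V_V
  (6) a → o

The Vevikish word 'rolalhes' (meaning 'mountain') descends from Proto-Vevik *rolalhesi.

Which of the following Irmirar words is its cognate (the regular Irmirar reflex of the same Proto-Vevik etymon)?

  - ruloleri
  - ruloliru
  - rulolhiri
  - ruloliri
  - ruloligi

Irmirar: *rolalhesi > rolalesi > rulalesi > rulalisi > rulaliri > ruloliri  (by h-loss, vowel merger, vowel merger, rhotacism, vowel merger)

ruloliri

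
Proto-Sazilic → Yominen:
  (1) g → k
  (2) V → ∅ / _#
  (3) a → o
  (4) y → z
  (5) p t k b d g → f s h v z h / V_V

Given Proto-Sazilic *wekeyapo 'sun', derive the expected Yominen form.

Yominen: *wekeyapo
  wekeyapo (rule 1 does not apply)
  wekeyapo → wekeyap   [apocope]
  wekeyap → wekeyop   [vowel merger]
  wekeyop → wekezop   [unconditioned shift]
  wekezop → wehezop   [intervocalic lenition]
  giving Yominen wehezop.

wehezop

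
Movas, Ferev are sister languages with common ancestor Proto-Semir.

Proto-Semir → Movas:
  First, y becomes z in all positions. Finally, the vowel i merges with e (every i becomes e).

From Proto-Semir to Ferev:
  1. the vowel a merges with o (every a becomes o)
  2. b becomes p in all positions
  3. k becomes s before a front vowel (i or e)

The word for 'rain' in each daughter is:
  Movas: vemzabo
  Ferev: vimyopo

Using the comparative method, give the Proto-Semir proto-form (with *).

Position 5: Movas has a, Ferev has o. Movas preserves a here (none of its changes turn any other segment into a), so the proto-segment is *a.
Position 2: Movas has e, Ferev has i. Ferev preserves i here (none of its changes turn any other segment into i), so the proto-segment is *i.
This points to *vimyabo. Verify forward in each daughter:
Movas: *vimyabo > vimzabo > vemzabo  (by unconditioned shift, vowel merger)
Ferev: *vimyabo > vimyobo > vimyopo  (by vowel merger, unconditioned shift)
*vimyabo is the unique common source.

*vimyabo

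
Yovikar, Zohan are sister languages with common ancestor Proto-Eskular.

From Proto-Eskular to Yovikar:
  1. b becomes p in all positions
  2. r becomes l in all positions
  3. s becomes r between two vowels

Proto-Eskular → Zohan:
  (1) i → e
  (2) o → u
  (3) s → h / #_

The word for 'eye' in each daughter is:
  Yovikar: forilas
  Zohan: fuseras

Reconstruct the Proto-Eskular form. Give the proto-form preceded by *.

*fosiras

Position 3: Yovikar has r, Zohan has s. Zohan preserves s here (none of its changes turn any other segment into s), so the proto-segment is *s.
Position 5: Yovikar has l, Zohan has r. Zohan preserves r here (none of its changes turn any other segment into r), so the proto-segment is *r.
This points to *fosiras. Verify forward in each daughter:
Yovikar: start from *fosiras.
  rule 1: no change — fosiras
  rule 2 (unconditioned shift): fosiras → fosilas
  rule 3 (rhotacism): fosilas → forilas
  ⇒ Yovikar forilas
Zohan: *fosiras > foseras > fuseras  (by vowel merger, vowel merger)
Only *fosiras yields all of Yovikar forilas, Zohan fuseras.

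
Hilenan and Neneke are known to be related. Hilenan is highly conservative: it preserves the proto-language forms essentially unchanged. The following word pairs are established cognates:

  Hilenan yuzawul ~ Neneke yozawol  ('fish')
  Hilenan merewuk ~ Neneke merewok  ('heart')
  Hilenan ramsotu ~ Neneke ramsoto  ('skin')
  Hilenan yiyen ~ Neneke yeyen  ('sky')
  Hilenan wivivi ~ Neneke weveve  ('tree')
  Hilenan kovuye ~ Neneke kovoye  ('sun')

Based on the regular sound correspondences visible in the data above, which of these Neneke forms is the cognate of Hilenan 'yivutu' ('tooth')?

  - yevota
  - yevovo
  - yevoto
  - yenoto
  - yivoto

wivivi ~ weveve — Hilenan i corresponds to Neneke e after a consonant, before a labial obstruent.
yuzawul ~ yozawol, merewuk ~ merewok — Hilenan u corresponds to Neneke o after a consonant, before a consonant other than r, m, n, p, b, f, v.
ramsotu ~ ramsoto — Hilenan u corresponds to Neneke o word-finally.
Applying these to Hilenan 'yivutu':
  yivutu → yevutu   (i→e after a consonant, before a labial obstruent)
  yevutu → yevotu   (u→o after a consonant, before a consonant other than r, m, n, p, b, f, v)
  yevotu → yevoto   (u→o word-finally)
So the Neneke cognate is 'yevoto'.

yevoto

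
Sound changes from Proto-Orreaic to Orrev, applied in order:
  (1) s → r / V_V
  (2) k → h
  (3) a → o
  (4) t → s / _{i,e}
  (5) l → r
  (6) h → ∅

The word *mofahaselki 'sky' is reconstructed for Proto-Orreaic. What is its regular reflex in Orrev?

Orrev: start from *mofahaselki.
  rule 1 (rhotacism): mofahaselki → mofaharelki
  rule 2 (unconditioned shift): mofaharelki → mofaharelhi
  rule 3 (vowel merger): mofaharelhi → mofohorelhi
  rule 4: no change — mofohorelhi
  rule 5 (unconditioned shift): mofohorelhi → mofohorerhi
  rule 6 (h-loss): mofohorerhi → mofooreri
  ⇒ Orrev mofooreri

mofooreri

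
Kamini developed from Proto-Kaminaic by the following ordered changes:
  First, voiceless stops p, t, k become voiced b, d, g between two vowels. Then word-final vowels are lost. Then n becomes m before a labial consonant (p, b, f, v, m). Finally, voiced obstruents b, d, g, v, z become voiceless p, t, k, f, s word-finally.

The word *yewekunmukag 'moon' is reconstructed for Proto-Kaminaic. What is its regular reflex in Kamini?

yewegummugak

Kamini: *yewekunmukag
  yewekunmukag → yewegunmugag   [intervocalic voicing]
  yewegunmugag (rule 2 does not apply)
  yewegunmugag → yewegummugag   [nasal place assimilation]
  yewegummugag → yewegummugak   [final devoicing]
  giving Kamini yewegummugak.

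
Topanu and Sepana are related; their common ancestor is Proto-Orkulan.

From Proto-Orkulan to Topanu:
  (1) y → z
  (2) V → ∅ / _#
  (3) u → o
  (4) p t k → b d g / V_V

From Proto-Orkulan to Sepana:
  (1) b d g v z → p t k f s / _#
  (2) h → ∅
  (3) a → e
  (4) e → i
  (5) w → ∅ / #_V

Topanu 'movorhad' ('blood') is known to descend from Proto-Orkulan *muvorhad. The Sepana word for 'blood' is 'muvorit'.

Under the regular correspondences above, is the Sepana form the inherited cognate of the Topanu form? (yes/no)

yes

Derive the expected Sepana reflex of *muvorhad:
Sepana: *muvorhad > muvorhat > muvorat > muvoret > muvorit  (by final devoicing, h-loss, vowel merger, vowel merger)
Sepana 'muvorit' matches the regular reflex exactly, so the pair is cognate.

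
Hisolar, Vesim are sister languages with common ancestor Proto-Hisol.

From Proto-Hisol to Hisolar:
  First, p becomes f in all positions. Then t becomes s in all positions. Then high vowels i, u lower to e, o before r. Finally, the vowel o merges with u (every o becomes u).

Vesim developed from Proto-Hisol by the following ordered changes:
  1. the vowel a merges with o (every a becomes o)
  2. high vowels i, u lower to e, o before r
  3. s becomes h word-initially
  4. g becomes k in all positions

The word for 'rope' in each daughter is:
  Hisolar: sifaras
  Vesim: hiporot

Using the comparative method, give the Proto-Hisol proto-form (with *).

Position 6: Hisolar has a, Vesim has o. Hisolar preserves a here (none of its changes turn any other segment into a), so the proto-segment is *a.
Position 4: Hisolar has a, Vesim has o. Hisolar preserves a here (none of its changes turn any other segment into a), so the proto-segment is *a.
Continuing position by position gives *siparat; check it forward:
Hisolar: *siparat
  siparat → sifarat   [unconditioned shift]
  sifarat → sifaras   [unconditioned shift]
  sifaras (rule 3 does not apply)
  sifaras (rule 4 does not apply)
  giving Hisolar sifaras.
Vesim: start from *siparat.
  rule 1 (vowel merger): siparat → siporot
  rule 2: no change — siporot
  rule 3 (debuccalisation): siporot → hiporot
  rule 4: no change — hiporot
  ⇒ Vesim hiporot
*siparat is the unique common source.

*siparat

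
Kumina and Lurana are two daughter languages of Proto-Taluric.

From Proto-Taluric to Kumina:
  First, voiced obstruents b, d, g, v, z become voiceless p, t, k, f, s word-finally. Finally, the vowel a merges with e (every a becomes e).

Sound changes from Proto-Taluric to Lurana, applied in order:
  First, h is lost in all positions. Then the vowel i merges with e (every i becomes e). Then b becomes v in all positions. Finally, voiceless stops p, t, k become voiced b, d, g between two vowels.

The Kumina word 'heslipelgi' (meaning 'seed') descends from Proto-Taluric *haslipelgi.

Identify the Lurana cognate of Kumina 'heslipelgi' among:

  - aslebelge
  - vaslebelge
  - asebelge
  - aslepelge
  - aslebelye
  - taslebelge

aslebelge

Lurana: *haslipelgi > aslipelgi > aslepelge > aslebelge  (by h-loss, vowel merger, intervocalic voicing)
Among the options, 'aslebelge' alone shows every Lurana change applied in order.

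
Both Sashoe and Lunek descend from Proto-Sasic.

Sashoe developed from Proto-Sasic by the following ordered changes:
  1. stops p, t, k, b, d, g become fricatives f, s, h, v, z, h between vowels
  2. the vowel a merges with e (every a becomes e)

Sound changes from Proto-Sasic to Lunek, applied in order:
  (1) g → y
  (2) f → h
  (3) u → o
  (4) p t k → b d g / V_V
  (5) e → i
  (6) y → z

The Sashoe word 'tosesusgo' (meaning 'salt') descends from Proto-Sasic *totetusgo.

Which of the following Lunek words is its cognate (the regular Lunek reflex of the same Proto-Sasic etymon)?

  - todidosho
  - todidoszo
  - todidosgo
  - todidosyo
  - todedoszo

todidoszo

Lunek: *totetusgo > totetusyo > totetosyo > todedosyo > todidosyo > todidoszo  (by unconditioned shift, vowel merger, intervocalic voicing, vowel merger, unconditioned shift)
Only 'todidoszo' matches the regular Lunek development of *totetusgo.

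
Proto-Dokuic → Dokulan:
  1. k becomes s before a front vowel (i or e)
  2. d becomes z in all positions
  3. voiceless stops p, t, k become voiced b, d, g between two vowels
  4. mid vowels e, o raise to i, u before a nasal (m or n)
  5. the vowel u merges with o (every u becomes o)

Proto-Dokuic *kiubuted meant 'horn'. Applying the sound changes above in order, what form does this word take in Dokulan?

siobodez

Dokulan: *kiubuted > siubuted > siubutez > siubudez > siobodez  (by palatalisation, unconditioned shift, intervocalic voicing, vowel merger)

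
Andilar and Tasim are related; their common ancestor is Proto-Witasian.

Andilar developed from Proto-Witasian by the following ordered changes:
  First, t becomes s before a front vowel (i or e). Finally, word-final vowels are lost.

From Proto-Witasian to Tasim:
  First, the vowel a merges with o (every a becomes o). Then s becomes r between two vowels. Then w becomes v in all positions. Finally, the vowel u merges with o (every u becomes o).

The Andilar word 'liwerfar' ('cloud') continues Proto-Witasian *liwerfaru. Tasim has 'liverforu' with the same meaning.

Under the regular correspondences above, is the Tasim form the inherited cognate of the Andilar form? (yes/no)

Derive the expected Tasim reflex of *liwerfaru:
Tasim: start from *liwerfaru.
  rule 1 (vowel merger): liwerfaru → liwerforu
  rule 2: no change — liwerforu
  rule 3 (unconditioned shift): liwerforu → liverforu
  rule 4 (vowel merger): liverforu → liverforo
  ⇒ Tasim liverforo
The regular Tasim reflex would be 'liverforo', but the attested form is 'liverforu'. The correspondence is irregular, so they are not cognates (the Tasim form has a different source).

no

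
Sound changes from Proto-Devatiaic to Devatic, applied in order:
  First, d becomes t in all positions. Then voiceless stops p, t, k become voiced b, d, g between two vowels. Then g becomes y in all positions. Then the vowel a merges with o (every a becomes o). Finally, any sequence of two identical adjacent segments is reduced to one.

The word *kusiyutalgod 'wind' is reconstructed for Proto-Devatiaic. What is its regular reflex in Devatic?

kusiyudolyot

Devatic: start from *kusiyutalgod.
  rule 1 (unconditioned shift): kusiyutalgod → kusiyutalgot
  rule 2 (intervocalic voicing): kusiyutalgot → kusiyudalgot
  rule 3 (unconditioned shift): kusiyudalgot → kusiyudalyot
  rule 4 (vowel merger): kusiyudalyot → kusiyudolyot
  rule 5: no change — kusiyudolyot
  ⇒ Devatic kusiyudolyot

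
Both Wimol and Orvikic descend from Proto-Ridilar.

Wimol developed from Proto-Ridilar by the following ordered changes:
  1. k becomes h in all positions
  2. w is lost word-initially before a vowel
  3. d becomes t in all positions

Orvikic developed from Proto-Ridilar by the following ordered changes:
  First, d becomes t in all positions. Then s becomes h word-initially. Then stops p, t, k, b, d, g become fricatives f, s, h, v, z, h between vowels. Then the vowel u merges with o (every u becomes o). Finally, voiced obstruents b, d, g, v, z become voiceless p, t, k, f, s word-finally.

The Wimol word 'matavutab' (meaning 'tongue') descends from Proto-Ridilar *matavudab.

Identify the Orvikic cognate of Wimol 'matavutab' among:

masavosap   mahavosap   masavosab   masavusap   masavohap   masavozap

masavosap

Orvikic: start from *matavudab.
  rule 1 (unconditioned shift): matavudab → matavutab
  rule 2: no change — matavutab
  rule 3 (intervocalic lenition): matavutab → masavusab
  rule 4 (vowel merger): masavusab → masavosab
  rule 5 (final devoicing): masavosab → masavosap
  ⇒ Orvikic masavosap
The other candidates each miss or misapply at least one Orvikic change.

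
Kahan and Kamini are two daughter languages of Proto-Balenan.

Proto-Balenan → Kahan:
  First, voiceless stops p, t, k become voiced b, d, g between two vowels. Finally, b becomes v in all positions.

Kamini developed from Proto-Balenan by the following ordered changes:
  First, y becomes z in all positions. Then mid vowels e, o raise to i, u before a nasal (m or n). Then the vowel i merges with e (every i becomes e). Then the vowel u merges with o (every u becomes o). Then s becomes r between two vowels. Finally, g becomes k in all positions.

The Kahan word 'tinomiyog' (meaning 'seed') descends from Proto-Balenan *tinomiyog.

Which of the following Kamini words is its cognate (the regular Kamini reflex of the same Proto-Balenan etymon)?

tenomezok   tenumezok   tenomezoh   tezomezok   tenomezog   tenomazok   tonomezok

Kamini: *tinomiyog > tinomizog > tinumizog > tenumezog > tenomezog > tenomezok  (by unconditioned shift, pre-nasal raising, vowel merger, vowel merger, unconditioned shift)
Only 'tenomezok' matches the regular Kamini development of *tinomiyog.

tenomezok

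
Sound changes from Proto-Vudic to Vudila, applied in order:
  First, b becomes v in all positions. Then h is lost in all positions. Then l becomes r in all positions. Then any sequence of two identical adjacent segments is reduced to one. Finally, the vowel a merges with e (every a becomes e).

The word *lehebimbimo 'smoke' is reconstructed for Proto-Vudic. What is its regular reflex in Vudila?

revimvimo

Vudila: *lehebimbimo > lehevimvimo > leevimvimo > reevimvimo > revimvimo  (by unconditioned shift, h-loss, unconditioned shift, degemination)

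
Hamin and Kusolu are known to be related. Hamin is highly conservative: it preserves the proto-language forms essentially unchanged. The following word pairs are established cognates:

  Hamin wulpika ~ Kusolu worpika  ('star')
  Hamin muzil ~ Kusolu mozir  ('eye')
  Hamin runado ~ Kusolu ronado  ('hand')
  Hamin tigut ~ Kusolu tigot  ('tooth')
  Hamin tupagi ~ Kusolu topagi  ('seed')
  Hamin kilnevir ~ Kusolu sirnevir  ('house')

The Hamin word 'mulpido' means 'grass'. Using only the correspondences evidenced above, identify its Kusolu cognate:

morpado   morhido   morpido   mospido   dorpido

wulpika ~ worpika, muzil ~ mozir — Hamin u corresponds to Kusolu o after a consonant, before a consonant other than r, m, n, p, b, f, v.
wulpika ~ worpika — Hamin l corresponds to Kusolu r after a vowel, before a labial obstruent.
Applying these to Hamin 'mulpido':
  mulpido → molpido   (u→o after a consonant, before a consonant other than r, m, n, p, b, f, v)
  molpido → morpido   (l→r after a vowel, before a labial obstruent)
So the Kusolu cognate is 'morpido'.

morpido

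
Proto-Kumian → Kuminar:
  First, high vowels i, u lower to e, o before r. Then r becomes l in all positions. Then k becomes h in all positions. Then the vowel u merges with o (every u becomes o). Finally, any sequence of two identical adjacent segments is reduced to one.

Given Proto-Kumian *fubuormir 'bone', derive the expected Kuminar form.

Kuminar: start from *fubuormir.
  rule 1 (pre-rhotic lowering): fubuormir → fubuormer
  rule 2 (unconditioned shift): fubuormer → fubuolmel
  rule 3: no change — fubuolmel
  rule 4 (vowel merger): fubuolmel → foboolmel
  rule 5 (degemination): foboolmel → fobolmel
  ⇒ Kuminar fobolmel

fobolmel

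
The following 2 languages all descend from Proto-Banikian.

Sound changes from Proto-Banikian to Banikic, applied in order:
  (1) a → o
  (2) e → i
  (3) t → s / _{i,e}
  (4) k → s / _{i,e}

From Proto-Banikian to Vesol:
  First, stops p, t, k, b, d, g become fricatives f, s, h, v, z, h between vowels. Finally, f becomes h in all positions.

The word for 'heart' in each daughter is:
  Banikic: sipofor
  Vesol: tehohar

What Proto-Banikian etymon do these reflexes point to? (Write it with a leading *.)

*tepofar

Position 5: Banikic has f, Vesol has h. Banikic preserves f here (none of its changes turn any other segment into f), so the proto-segment is *f.
Position 1: Banikic has s, Vesol has t. Vesol preserves t here (none of its changes turn any other segment into t), so the proto-segment is *t.
Position 3: Banikic has p, Vesol has h. Banikic preserves p here (none of its changes turn any other segment into p), so the proto-segment is *p.
This points to *tepofar. Verify forward in each daughter:
Banikic: start from *tepofar.
  rule 1 (vowel merger): tepofar → tepofor
  rule 2 (vowel merger): tepofor → tipofor
  rule 3 (palatalisation): tipofor → sipofor
  rule 4: no change — sipofor
  ⇒ Banikic sipofor
Vesol: start from *tepofar.
  rule 1 (intervocalic lenition): tepofar → tefofar
  rule 2 (unconditioned shift): tefofar → tehohar
  ⇒ Vesol tehohar
Only *tepofar yields all of Banikic sipofor, Vesol tehohar.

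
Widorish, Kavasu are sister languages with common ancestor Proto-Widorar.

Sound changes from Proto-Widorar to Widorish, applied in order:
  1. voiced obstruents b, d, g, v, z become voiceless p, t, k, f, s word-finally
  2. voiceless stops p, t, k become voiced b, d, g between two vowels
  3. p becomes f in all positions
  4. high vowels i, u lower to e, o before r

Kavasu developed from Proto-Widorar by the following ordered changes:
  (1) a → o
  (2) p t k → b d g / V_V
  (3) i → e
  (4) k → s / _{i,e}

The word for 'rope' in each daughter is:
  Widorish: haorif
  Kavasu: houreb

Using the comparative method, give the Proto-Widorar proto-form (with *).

*haurib

Position 5: Widorish has i, Kavasu has e. Widorish preserves i here (none of its changes turn any other segment into i), so the proto-segment is *i.
Position 3: Widorish has o, Kavasu has u. Kavasu preserves u here (none of its changes turn any other segment into u), so the proto-segment is *u.
Position 6: Widorish has f, Kavasu has b. Taking the neighbouring segments as reconstructed: Widorish f could go back to *p or *b or *f or *v; Kavasu b can only go back to *b — the one source consistent with every daughter is *b.
Continuing position by position gives *haurib; check it forward:
Widorish: *haurib
  haurib → haurip   [final devoicing]
  haurip (rule 2 does not apply)
  haurip → haurif   [unconditioned shift]
  haurif → haorif   [pre-rhotic lowering]
  giving Widorish haorif.
Kavasu: *haurib > hourib > houreb  (by vowel merger, vowel merger)
Only *haurib yields all of Widorish haorif, Kavasu houreb.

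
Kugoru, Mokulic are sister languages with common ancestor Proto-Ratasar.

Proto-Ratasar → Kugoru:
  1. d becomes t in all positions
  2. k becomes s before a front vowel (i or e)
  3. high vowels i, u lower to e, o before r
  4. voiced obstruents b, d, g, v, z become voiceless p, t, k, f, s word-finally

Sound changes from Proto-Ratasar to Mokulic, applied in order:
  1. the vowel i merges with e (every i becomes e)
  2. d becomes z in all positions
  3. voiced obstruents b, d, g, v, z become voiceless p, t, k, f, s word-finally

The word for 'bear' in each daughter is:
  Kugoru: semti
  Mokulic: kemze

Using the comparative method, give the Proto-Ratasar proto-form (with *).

Position 4: Kugoru has t, Mokulic has z. Taking the neighbouring segments as reconstructed: Kugoru t could go back to *t or *d; Mokulic z could go back to *d or *z — the one source consistent with every daughter is *d.
Position 1: Kugoru has s, Mokulic has k. Taking the neighbouring segments as reconstructed: Kugoru s could go back to *k or *s; Mokulic k can only go back to *k — the one source consistent with every daughter is *k.
Verify the candidate proto-form against each daughter:
Kugoru: start from *kemdi.
  rule 1 (unconditioned shift): kemdi → kemti
  rule 2 (palatalisation): kemti → semti
  rule 3: no change — semti
  rule 4: no change — semti
  ⇒ Kugoru semti
Mokulic: *kemdi > kemde > kemze  (by vowel merger, unconditioned shift)
No other proto-form is consistent with every reflex, so the reconstruction is *kemdi.

*kemdi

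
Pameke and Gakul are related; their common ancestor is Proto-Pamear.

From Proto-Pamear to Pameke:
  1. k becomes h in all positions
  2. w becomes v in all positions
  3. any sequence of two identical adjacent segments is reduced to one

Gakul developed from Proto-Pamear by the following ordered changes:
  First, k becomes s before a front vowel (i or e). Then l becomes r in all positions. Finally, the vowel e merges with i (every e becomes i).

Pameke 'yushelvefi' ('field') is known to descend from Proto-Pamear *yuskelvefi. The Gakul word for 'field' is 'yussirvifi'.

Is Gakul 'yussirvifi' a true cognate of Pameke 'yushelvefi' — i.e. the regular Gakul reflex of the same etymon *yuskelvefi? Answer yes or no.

yes

Derive the expected Gakul reflex of *yuskelvefi:
Gakul: *yuskelvefi
  yuskelvefi → yusselvefi   [palatalisation]
  yusselvefi → yusservefi   [unconditioned shift]
  yusservefi → yussirvifi   [vowel merger]
  giving Gakul yussirvifi.
Gakul 'yussirvifi' matches the regular reflex exactly, so the pair is cognate.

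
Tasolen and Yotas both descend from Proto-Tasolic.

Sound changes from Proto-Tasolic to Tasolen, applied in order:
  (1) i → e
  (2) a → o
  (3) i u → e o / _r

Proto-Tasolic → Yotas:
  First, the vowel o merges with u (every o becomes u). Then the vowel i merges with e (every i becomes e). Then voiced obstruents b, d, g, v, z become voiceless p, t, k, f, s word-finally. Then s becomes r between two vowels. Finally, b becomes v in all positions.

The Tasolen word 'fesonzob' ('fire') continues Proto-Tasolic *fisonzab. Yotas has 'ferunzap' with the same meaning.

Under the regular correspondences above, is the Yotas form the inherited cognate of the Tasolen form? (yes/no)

Derive the expected Yotas reflex of *fisonzab:
Yotas: *fisonzab
  fisonzab → fisunzab   [vowel merger]
  fisunzab → fesunzab   [vowel merger]
  fesunzab → fesunzap   [final devoicing]
  fesunzap → ferunzap   [rhotacism]
  ferunzap (rule 5 does not apply)
  giving Yotas ferunzap.
Yotas 'ferunzap' matches the regular reflex exactly, so the pair is cognate.

yes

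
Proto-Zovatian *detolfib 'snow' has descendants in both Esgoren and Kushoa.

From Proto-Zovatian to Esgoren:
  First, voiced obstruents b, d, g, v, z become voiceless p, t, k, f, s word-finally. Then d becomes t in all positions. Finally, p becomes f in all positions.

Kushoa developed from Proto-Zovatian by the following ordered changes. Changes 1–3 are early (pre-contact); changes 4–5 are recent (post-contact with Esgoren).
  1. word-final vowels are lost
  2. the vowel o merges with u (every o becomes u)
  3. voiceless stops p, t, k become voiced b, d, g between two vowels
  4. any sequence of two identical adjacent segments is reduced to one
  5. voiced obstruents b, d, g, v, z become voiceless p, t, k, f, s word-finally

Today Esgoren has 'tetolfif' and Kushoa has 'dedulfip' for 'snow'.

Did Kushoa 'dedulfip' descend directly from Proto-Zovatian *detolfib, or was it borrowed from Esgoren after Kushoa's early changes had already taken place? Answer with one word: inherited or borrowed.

If inherited, *detolfib would pass through all of Kushoa's changes:
Kushoa: start from *detolfib.
  rule 1: no change — detolfib
  rule 2 (vowel merger): detolfib → detulfib
  rule 3 (intervocalic voicing): detulfib → dedulfib
  rule 4: no change — dedulfib
  rule 5 (final devoicing): dedulfib → dedulfip
  ⇒ Kushoa dedulfip
If borrowed from Esgoren 'tetolfif' after the early changes, it would undergo only the recent ones:
  rule 4 (degemination): no change (tetolfif)
  rule 5 (final devoicing): no change (tetolfif)
  ⇒ as a loan: tetolfif
Kushoa 'dedulfip' matches the inherited outcome exactly, so it is an inherited cognate, not a loan.

inherited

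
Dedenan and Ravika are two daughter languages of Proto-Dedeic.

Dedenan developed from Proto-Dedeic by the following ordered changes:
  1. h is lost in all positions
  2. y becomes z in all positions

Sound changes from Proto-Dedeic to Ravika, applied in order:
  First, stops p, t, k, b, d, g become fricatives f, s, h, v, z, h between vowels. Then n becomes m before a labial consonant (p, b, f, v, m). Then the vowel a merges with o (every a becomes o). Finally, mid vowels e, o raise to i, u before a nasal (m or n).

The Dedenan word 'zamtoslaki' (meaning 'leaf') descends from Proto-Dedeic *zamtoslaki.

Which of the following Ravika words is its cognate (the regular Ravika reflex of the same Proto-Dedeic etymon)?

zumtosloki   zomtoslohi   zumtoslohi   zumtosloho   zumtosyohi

Ravika: start from *zamtoslaki.
  rule 1 (intervocalic lenition): zamtoslaki → zamtoslahi
  rule 2: no change — zamtoslahi
  rule 3 (vowel merger): zamtoslahi → zomtoslohi
  rule 4 (pre-nasal raising): zomtoslohi → zumtoslohi
  ⇒ Ravika zumtoslohi
Only 'zumtoslohi' matches the regular Ravika development of *zamtoslaki.

zumtoslohi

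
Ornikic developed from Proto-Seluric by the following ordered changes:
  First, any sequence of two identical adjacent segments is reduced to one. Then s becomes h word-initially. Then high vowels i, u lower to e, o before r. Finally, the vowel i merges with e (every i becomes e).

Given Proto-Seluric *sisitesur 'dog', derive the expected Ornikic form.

Ornikic: *sisitesur
  sisitesur (rule 1 does not apply)
  sisitesur → hisitesur   [debuccalisation]
  hisitesur → hisitesor   [pre-rhotic lowering]
  hisitesor → hesetesor   [vowel merger]
  giving Ornikic hesetesor.

hesetesor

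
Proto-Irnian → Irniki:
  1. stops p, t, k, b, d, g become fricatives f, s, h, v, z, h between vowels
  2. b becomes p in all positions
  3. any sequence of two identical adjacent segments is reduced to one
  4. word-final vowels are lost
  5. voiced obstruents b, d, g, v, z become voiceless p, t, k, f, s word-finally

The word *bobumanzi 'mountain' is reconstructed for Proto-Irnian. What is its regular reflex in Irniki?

povumans

Irniki: *bobumanzi > bovumanzi > povumanzi > povumanz > povumans  (by intervocalic lenition, unconditioned shift, apocope, final devoicing)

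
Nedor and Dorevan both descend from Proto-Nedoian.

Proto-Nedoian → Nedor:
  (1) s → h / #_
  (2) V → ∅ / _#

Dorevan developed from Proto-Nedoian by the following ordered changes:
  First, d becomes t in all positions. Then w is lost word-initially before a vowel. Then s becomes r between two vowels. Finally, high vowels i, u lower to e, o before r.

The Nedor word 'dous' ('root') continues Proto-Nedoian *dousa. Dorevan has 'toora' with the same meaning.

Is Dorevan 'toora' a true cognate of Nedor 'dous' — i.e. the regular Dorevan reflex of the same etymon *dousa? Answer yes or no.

Derive the expected Dorevan reflex of *dousa:
Dorevan: *dousa > tousa > toura > toora  (by unconditioned shift, rhotacism, pre-rhotic lowering)
Dorevan 'toora' matches the regular reflex exactly, so the pair is cognate.

yes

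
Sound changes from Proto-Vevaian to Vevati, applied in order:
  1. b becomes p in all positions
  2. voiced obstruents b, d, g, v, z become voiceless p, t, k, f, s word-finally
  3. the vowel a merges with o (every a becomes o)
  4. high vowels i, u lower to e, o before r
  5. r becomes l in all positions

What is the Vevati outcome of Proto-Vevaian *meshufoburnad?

Vevati: *meshufoburnad > meshufopurnad > meshufopurnat > meshufopurnot > meshufopornot > meshufopolnot  (by unconditioned shift, final devoicing, vowel merger, pre-rhotic lowering, unconditioned shift)

meshufopolnot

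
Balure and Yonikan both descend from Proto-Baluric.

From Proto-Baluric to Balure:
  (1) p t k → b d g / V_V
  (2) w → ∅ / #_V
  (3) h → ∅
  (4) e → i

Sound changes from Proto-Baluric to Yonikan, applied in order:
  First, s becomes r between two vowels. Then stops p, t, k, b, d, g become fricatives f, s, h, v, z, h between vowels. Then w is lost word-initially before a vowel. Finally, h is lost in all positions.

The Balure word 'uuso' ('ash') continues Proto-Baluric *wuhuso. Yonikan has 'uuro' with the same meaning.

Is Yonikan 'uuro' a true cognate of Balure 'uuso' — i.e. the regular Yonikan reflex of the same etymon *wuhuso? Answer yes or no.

Derive the expected Yonikan reflex of *wuhuso:
Yonikan: *wuhuso
  wuhuso → wuhuro   [rhotacism]
  wuhuro (rule 2 does not apply)
  wuhuro → uhuro   [glide loss]
  uhuro → uuro   [h-loss]
  giving Yonikan uuro.
Yonikan 'uuro' matches the regular reflex exactly, so the pair is cognate.

yes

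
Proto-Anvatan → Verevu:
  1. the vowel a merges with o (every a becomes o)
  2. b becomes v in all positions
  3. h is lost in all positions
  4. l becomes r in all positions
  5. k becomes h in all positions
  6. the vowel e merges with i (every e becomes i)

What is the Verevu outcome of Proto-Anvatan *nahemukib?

noimuhiv

Verevu: *nahemukib
  nahemukib → nohemukib   [vowel merger]
  nohemukib → nohemukiv   [unconditioned shift]
  nohemukiv → noemukiv   [h-loss]
  noemukiv (rule 4 does not apply)
  noemukiv → noemuhiv   [unconditioned shift]
  noemuhiv → noimuhiv   [vowel merger]
  giving Verevu noimuhiv.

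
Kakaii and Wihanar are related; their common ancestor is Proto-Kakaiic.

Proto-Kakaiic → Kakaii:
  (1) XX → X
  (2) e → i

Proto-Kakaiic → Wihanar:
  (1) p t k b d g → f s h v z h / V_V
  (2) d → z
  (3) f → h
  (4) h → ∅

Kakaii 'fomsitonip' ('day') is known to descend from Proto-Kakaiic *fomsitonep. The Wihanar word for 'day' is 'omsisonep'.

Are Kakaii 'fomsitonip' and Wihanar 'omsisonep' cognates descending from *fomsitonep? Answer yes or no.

yes

Derive the expected Wihanar reflex of *fomsitonep:
Wihanar: *fomsitonep
  fomsitonep → fomsisonep   [intervocalic lenition]
  fomsisonep (rule 2 does not apply)
  fomsisonep → homsisonep   [unconditioned shift]
  homsisonep → omsisonep   [h-loss]
  giving Wihanar omsisonep.
Wihanar 'omsisonep' matches the regular reflex exactly, so the pair is cognate.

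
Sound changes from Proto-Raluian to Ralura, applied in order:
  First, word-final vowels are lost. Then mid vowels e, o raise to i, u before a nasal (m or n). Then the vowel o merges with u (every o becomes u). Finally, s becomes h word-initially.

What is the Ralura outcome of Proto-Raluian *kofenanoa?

kufinanu

Ralura: start from *kofenanoa.
  rule 1 (apocope): kofenanoa → kofenano
  rule 2 (pre-nasal raising): kofenano → kofinano
  rule 3 (vowel merger): kofinano → kufinanu
  rule 4: no change — kufinanu
  ⇒ Ralura kufinanu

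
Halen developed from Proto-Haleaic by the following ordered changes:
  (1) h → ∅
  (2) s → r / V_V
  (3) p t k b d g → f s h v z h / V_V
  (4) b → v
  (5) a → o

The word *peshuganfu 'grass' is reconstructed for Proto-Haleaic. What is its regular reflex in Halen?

peruhonfu

Halen: *peshuganfu
  peshuganfu → pesuganfu   [h-loss]
  pesuganfu → peruganfu   [rhotacism]
  peruganfu → peruhanfu   [intervocalic lenition]
  peruhanfu (rule 4 does not apply)
  peruhanfu → peruhonfu   [vowel merger]
  giving Halen peruhonfu.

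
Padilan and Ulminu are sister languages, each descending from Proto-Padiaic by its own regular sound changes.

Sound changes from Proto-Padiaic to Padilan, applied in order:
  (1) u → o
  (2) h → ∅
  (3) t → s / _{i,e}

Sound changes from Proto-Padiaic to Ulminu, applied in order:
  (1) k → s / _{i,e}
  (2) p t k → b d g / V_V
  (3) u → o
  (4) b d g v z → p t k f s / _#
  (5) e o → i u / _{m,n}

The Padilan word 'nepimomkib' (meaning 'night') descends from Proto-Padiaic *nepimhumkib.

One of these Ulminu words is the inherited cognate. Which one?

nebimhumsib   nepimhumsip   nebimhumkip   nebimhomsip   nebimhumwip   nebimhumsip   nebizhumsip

nebimhumsip

Ulminu: *nepimhumkib > nepimhumsib > nebimhumsib > nebimhomsib > nebimhomsip > nebimhumsip  (by palatalisation, intervocalic voicing, vowel merger, final devoicing, pre-nasal raising)
The other candidates each miss or misapply at least one Ulminu change.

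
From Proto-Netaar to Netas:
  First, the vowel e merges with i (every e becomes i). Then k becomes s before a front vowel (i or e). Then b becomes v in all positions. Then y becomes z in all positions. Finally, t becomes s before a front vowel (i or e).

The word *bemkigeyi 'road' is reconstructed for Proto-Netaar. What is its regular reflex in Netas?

Netas: start from *bemkigeyi.
  rule 1 (vowel merger): bemkigeyi → bimkigiyi
  rule 2 (palatalisation): bimkigiyi → bimsigiyi
  rule 3 (unconditioned shift): bimsigiyi → vimsigiyi
  rule 4 (unconditioned shift): vimsigiyi → vimsigizi
  rule 5: no change — vimsigizi
  ⇒ Netas vimsigizi

vimsigizi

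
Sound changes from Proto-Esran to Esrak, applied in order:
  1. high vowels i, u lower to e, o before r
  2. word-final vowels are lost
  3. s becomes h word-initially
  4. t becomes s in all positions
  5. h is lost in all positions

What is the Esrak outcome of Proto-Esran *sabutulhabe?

Esrak: *sabutulhabe > sabutulhab > habutulhab > habusulhab > abusulab  (by apocope, debuccalisation, unconditioned shift, h-loss)

abusulab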